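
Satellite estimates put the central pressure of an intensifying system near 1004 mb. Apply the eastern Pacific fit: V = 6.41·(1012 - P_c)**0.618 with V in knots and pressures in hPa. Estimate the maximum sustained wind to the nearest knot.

23 kt

ΔP = 1012 − 1004 = 8 mb.
8^0.618 ≈ 3.615.
V ≈ 6.41 × 3.615 ≈ 23.2 kt.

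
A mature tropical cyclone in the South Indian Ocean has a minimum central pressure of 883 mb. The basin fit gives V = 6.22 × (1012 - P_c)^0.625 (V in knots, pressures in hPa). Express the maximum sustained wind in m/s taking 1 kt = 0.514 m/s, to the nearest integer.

67 m/s

ΔP = 1012 − 883 = 129 mb.
V ≈ 6.22 × 129^0.625 = 6.22 × 20.851 ≈ 129.691 kt.
129.691 × 0.514 ≈ 66.66 m/s → 67 m/s.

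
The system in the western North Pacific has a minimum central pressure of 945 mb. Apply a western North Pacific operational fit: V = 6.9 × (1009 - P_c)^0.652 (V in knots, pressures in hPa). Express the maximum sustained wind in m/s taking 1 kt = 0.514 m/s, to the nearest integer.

ΔP = 1009 − 945 = 64 mb.
V ≈ 6.9 × 64^0.652 = 6.9 × 15.053 ≈ 103.867 kt.
103.867 × 0.514 ≈ 53.39 m/s → 53 m/s.

53 m/s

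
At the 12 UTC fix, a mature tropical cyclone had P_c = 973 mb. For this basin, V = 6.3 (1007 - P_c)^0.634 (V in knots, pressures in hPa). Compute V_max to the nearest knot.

ΔP = 1007 − 973 = 34 mb.
34^0.634 ≈ 9.353.
V ≈ 6.3 × 9.353 ≈ 58.9 kt.

59 kt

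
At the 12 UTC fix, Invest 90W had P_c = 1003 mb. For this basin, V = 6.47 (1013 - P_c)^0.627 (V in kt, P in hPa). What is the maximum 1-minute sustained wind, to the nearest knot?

ΔP = 1013 − 1003 = 10 mb.
10^0.627 ≈ 4.236.
V ≈ 6.47 × 4.236 ≈ 27.4 kt.

27 kt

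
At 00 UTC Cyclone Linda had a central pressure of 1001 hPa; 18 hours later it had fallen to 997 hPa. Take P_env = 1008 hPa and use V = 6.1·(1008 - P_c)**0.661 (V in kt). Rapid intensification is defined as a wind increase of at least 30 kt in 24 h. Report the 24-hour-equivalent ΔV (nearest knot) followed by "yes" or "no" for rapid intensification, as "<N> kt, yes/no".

10 kt, no

V₁: ΔP = 7, V ≈ 6.1 × 7^0.661 ≈ 22.08 kt.
V₂: ΔP = 11, V ≈ 6.1 × 11^0.661 ≈ 29.76 kt.
ΔV over 18 h = 7.68 kt → 24 h equivalent = 7.68 × 24/18 ≈ 10.24 kt.
10 kt < 30 kt ⇒ not rapid intensification.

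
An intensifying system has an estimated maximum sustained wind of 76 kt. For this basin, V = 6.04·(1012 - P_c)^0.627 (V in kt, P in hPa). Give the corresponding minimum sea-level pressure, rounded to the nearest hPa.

955 hPa

ΔP = (V / 6.04)^(1/0.627) = (76/6.04)^1.595.
76/6.04 = 12.583; 12.583^1.595 ≈ 56.76 hPa.
P_c = 1012 − 56.76 = 955.24 ≈ 955 hPa.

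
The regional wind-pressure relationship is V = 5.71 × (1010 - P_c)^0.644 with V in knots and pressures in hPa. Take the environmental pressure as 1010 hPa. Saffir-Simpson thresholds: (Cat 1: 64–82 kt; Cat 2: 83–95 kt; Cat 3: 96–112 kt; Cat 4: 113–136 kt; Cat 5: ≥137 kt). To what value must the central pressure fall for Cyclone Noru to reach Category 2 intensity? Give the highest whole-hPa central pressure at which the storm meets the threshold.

946 hPa

Category 2 begins at V = 83 kt.
Required ΔP = (83/5.71)^(1/0.644) = 14.536^1.553 ≈ 63.83 hPa.
P_c ≤ 1010 − 63.83 = 946.17, so the highest integer P_c is 946 hPa.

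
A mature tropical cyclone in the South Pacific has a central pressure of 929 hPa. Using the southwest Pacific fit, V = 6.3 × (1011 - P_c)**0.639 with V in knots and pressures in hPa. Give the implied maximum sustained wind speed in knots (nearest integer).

ΔP = 1011 − 929 = 82 hPa.
82^0.639 ≈ 16.708.
V ≈ 6.3 × 16.708 ≈ 105.3 kt.

105 kt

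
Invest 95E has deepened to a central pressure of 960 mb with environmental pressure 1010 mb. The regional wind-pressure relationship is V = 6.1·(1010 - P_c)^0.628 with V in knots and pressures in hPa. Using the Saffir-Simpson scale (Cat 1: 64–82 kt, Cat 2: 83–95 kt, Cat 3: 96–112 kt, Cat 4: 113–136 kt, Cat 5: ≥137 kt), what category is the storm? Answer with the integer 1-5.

ΔP = 1010 − 960 = 50 mb.
V ≈ 6.1 × 50^0.628 = 6.1 × 11.67 ≈ 71 kt.
71 kt falls in the Category 1 band.

1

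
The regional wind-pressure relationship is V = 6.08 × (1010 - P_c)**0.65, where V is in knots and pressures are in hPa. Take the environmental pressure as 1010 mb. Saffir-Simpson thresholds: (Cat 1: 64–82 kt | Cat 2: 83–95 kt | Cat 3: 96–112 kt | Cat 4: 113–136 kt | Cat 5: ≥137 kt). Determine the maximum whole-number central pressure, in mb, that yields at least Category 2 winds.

954 mb

Category 2 begins at V = 83 kt.
Required ΔP = (83/6.08)^(1/0.65) = 13.651^1.538 ≈ 55.77 mb.
P_c ≤ 1010 − 55.77 = 954.23, so the highest integer P_c is 954 mb.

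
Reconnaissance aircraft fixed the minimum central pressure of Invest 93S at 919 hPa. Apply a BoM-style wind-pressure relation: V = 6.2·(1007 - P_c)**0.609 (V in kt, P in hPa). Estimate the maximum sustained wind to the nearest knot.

ΔP = 1007 − 919 = 88 hPa.
88^0.609 ≈ 15.282.
V ≈ 6.2 × 15.282 ≈ 94.8 kt.

95 kt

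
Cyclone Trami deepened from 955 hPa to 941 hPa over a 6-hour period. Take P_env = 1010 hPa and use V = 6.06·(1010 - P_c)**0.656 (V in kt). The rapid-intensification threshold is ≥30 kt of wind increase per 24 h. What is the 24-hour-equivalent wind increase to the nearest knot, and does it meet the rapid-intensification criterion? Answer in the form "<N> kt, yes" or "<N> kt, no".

54 kt, yes

V₁: ΔP = 55, V ≈ 6.06 × 55^0.656 ≈ 83.98 kt.
V₂: ΔP = 69, V ≈ 6.06 × 69^0.656 ≈ 97.44 kt.
ΔV over 6 h = 13.46 kt → 24 h equivalent = 13.46 × 24/6 ≈ 53.84 kt.
54 kt ≥ 30 kt ⇒ rapid intensification.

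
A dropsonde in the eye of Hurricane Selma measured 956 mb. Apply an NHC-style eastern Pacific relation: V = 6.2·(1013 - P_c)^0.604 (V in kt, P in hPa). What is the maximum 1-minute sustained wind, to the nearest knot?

71 kt

ΔP = 1013 − 956 = 57 mb.
57^0.604 ≈ 11.496.
V ≈ 6.2 × 11.496 ≈ 71.3 kt.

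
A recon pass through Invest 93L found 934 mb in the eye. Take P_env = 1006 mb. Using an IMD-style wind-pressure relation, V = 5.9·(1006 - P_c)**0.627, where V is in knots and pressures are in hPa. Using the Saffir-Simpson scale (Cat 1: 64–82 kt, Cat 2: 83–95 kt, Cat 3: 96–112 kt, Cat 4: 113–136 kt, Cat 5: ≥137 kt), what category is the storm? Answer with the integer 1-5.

2

ΔP = 1006 − 934 = 72 mb.
V ≈ 5.9 × 72^0.627 = 5.9 × 14.61 ≈ 86 kt.
86 kt falls in the Category 2 band.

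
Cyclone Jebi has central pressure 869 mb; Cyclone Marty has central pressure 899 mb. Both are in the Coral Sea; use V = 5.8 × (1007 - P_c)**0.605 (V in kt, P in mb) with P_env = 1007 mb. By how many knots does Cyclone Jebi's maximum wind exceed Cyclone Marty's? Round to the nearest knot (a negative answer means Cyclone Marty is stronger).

Cyclone Jebi: ΔP = 138; V ≈ 5.8 × 138^0.605 ≈ 114.30 kt.
Cyclone Marty: ΔP = 108; V ≈ 5.8 × 108^0.605 ≈ 98.55 kt.
Difference ≈ 114.30 − 98.55 = 15.75 → 16 kt.

16 kt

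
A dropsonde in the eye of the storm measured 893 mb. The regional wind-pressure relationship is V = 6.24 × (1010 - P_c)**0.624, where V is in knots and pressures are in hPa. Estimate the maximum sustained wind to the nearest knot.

122 kt

ΔP = 1010 − 893 = 117 mb.
117^0.624 ≈ 19.523.
V ≈ 6.24 × 19.523 ≈ 121.8 kt.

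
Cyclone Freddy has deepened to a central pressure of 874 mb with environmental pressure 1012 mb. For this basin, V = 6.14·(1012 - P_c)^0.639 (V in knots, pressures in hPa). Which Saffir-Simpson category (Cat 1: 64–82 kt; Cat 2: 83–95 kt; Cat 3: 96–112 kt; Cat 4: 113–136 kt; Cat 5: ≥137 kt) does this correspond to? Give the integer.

ΔP = 1012 − 874 = 138 mb.
V ≈ 6.14 × 138^0.639 = 6.14 × 23.30 ≈ 143 kt.
143 kt falls in the Category 5 band.

5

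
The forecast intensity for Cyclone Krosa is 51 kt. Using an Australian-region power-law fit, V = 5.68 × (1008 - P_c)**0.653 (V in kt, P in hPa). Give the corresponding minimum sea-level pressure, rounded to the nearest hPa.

ΔP = (V / 5.68)^(1/0.653) = (51/5.68)^1.531.
51/5.68 = 8.979; 8.979^1.531 ≈ 28.82 hPa.
P_c = 1008 − 28.82 = 979.18 ≈ 979 hPa.

979 hPa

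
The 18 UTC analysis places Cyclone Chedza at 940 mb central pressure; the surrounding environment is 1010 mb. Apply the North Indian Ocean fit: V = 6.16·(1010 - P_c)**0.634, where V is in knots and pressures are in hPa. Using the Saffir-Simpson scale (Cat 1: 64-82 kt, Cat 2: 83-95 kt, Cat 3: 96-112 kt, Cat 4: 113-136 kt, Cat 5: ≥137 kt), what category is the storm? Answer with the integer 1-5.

2

ΔP = 1010 − 940 = 70 mb.
V ≈ 6.16 × 70^0.634 = 6.16 × 14.78 ≈ 91 kt.
91 kt falls in the Category 2 band.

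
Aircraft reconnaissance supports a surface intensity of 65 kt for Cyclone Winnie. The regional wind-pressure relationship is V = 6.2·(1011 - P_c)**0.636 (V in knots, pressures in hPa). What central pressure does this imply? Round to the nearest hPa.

ΔP = (V / 6.2)^(1/0.636) = (65/6.2)^1.572.
65/6.2 = 10.484; 10.484^1.572 ≈ 40.23 hPa.
P_c = 1011 − 40.23 = 970.77 ≈ 971 hPa.

971 hPa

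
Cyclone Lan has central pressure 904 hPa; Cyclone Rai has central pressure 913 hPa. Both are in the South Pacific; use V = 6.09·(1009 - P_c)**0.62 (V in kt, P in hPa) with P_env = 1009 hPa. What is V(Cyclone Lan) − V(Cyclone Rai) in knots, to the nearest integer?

6 kt

Cyclone Lan: ΔP = 105; V ≈ 6.09 × 105^0.62 ≈ 109.08 kt.
Cyclone Rai: ΔP = 96; V ≈ 6.09 × 96^0.62 ≈ 103.19 kt.
Difference ≈ 109.08 − 103.19 = 5.89 → 6 kt.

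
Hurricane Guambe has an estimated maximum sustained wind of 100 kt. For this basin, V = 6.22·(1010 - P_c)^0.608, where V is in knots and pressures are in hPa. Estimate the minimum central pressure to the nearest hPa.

914 hPa

ΔP = (V / 6.22)^(1/0.608) = (100/6.22)^1.645.
100/6.22 = 16.077; 16.077^1.645 ≈ 96.36 hPa.
P_c = 1010 − 96.36 = 913.64 ≈ 914 hPa.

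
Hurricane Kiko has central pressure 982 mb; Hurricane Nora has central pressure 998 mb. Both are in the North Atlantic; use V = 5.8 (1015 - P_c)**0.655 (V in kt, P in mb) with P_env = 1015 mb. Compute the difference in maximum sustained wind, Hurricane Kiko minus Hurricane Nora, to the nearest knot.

Hurricane Kiko: ΔP = 33; V ≈ 5.8 × 33^0.655 ≈ 57.29 kt.
Hurricane Nora: ΔP = 17; V ≈ 5.8 × 17^0.655 ≈ 37.10 kt.
Difference ≈ 57.29 − 37.10 = 20.19 → 20 kt.

20 kt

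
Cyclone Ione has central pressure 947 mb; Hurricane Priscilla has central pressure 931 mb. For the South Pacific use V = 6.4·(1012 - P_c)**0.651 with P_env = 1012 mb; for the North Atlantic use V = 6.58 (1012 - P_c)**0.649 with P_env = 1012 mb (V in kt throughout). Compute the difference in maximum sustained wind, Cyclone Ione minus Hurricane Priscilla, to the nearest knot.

-17 kt

Cyclone Ione: ΔP = 65; V ≈ 6.4 × 65^0.651 ≈ 96.91 kt.
Hurricane Priscilla: ΔP = 81; V ≈ 6.58 × 81^0.649 ≈ 113.98 kt.
Difference ≈ 96.91 − 113.98 = -17.07 → -17 kt.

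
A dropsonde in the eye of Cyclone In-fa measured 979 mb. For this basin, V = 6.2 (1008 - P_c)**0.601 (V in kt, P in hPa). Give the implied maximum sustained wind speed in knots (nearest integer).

47 kt

ΔP = 1008 − 979 = 29 mb.
29^0.601 ≈ 7.567.
V ≈ 6.2 × 7.567 ≈ 46.9 kt.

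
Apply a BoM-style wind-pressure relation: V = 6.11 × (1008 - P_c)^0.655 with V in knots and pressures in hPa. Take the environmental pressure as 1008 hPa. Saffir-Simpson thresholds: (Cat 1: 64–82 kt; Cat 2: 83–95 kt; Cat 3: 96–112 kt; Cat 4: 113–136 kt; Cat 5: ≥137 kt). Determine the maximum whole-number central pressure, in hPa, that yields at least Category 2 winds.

954 hPa

Category 2 begins at V = 83 kt.
Required ΔP = (83/6.11)^(1/0.655) = 13.584^1.527 ≈ 53.68 hPa.
P_c ≤ 1008 − 53.68 = 954.32, so the highest integer P_c is 954 hPa.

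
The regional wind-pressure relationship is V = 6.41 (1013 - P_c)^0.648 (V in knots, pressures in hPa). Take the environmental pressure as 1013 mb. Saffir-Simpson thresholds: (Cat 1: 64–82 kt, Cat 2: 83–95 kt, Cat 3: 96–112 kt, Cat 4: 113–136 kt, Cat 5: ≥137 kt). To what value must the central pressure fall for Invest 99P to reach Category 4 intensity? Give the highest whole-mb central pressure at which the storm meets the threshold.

Category 4 begins at V = 113 kt.
Required ΔP = (113/6.41)^(1/0.648) = 17.629^1.543 ≈ 83.79 mb.
P_c ≤ 1013 − 83.79 = 929.21, so the highest integer P_c is 929 mb.

929 mb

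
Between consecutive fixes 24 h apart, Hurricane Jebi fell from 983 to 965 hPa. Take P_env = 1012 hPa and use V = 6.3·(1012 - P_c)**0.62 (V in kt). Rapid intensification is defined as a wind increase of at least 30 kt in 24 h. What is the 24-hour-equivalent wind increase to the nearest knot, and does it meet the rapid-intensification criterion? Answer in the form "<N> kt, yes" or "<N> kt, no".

V₁: ΔP = 29, V ≈ 6.3 × 29^0.62 ≈ 50.82 kt.
V₂: ΔP = 47, V ≈ 6.3 × 47^0.62 ≈ 68.56 kt.
ΔV over 24 h = 17.74 kt → 24 h equivalent = 17.74 × 24/24 ≈ 17.74 kt.
18 kt < 30 kt ⇒ not rapid intensification.

18 kt, no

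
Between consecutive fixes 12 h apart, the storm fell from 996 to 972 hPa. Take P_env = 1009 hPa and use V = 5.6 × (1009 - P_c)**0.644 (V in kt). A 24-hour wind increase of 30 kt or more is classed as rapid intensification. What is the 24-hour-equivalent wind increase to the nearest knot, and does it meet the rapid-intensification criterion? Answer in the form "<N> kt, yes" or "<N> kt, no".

V₁: ΔP = 13, V ≈ 5.6 × 13^0.644 ≈ 29.21 kt.
V₂: ΔP = 37, V ≈ 5.6 × 37^0.644 ≈ 57.29 kt.
ΔV over 12 h = 28.08 kt → 24 h equivalent = 28.08 × 24/12 ≈ 56.16 kt.
56 kt ≥ 30 kt ⇒ rapid intensification.

56 kt, yes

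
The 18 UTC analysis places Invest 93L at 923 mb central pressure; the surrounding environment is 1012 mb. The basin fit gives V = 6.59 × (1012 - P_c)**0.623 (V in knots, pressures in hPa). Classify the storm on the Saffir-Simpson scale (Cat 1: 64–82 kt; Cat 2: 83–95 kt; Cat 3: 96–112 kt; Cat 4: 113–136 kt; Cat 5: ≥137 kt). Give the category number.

3

ΔP = 1012 − 923 = 89 mb.
V ≈ 6.59 × 89^0.623 = 6.59 × 16.39 ≈ 108 kt.
108 kt falls in the Category 3 band.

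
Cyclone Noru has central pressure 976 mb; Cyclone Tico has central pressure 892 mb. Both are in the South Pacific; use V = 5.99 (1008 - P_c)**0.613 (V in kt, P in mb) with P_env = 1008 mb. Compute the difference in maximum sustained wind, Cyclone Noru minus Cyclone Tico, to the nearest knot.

-60 kt

Cyclone Noru: ΔP = 32; V ≈ 5.99 × 32^0.613 ≈ 50.13 kt.
Cyclone Tico: ΔP = 116; V ≈ 5.99 × 116^0.613 ≈ 110.39 kt.
Difference ≈ 50.13 − 110.39 = -60.26 → -60 kt.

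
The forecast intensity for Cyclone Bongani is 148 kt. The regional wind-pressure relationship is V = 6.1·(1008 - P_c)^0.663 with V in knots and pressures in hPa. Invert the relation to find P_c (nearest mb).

885 mb

ΔP = (V / 6.1)^(1/0.663) = (148/6.1)^1.508.
148/6.1 = 24.262; 24.262^1.508 ≈ 122.71 mb.
P_c = 1008 − 122.71 = 885.29 ≈ 885 mb.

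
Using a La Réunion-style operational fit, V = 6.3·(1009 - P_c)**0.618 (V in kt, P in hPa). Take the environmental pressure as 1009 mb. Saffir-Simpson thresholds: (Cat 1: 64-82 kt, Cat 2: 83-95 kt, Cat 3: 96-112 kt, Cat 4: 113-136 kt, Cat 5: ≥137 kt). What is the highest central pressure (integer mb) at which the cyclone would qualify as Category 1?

966 mb

Category 1 begins at V = 64 kt.
Required ΔP = (64/6.3)^(1/0.618) = 10.159^1.618 ≈ 42.58 mb.
P_c ≤ 1009 − 42.58 = 966.42, so the highest integer P_c is 966 mb.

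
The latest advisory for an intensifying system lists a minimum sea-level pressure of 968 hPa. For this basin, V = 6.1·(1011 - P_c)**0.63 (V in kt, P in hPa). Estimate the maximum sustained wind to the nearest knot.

65 kt

ΔP = 1011 − 968 = 43 hPa.
43^0.63 ≈ 10.693.
V ≈ 6.1 × 10.693 ≈ 65.2 kt.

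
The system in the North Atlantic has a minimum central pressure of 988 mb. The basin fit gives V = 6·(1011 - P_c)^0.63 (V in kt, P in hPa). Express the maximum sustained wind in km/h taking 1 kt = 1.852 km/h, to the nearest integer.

80 km/h

ΔP = 1011 − 988 = 23 mb.
V ≈ 6 × 23^0.63 = 6 × 7.209 ≈ 43.255 kt.
43.255 × 1.852 ≈ 80.11 km/h → 80 km/h.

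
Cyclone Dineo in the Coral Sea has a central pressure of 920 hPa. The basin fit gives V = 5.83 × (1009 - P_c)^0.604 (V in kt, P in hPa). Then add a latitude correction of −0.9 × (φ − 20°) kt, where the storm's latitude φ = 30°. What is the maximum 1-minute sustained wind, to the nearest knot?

ΔP = 1009 − 920 = 89 hPa.
89^0.604 ≈ 15.046.
V ≈ 5.83 × 15.046 ≈ 87.7 kt.
Latitude correction: −0.9 × (30 − 20) = -9 kt.
Corrected V ≈ 78.7 kt → 79 kt.

79 kt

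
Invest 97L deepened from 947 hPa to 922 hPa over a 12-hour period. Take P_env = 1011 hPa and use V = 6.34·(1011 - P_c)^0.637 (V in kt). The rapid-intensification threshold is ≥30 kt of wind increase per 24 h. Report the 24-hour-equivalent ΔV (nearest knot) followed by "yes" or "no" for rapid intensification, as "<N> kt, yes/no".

42 kt, yes

V₁: ΔP = 64, V ≈ 6.34 × 64^0.637 ≈ 89.67 kt.
V₂: ΔP = 89, V ≈ 6.34 × 89^0.637 ≈ 110.62 kt.
ΔV over 12 h = 20.95 kt → 24 h equivalent = 20.95 × 24/12 ≈ 41.90 kt.
42 kt ≥ 30 kt ⇒ rapid intensification.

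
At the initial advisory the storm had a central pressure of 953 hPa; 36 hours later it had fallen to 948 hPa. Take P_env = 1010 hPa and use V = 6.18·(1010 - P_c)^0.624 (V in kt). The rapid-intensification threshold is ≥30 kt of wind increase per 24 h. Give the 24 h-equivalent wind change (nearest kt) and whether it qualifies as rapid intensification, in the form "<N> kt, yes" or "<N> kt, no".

V₁: ΔP = 57, V ≈ 6.18 × 57^0.624 ≈ 77.03 kt.
V₂: ΔP = 62, V ≈ 6.18 × 62^0.624 ≈ 81.18 kt.
ΔV over 36 h = 4.15 kt → 24 h equivalent = 4.15 × 24/36 ≈ 2.77 kt.
3 kt < 30 kt ⇒ not rapid intensification.

3 kt, no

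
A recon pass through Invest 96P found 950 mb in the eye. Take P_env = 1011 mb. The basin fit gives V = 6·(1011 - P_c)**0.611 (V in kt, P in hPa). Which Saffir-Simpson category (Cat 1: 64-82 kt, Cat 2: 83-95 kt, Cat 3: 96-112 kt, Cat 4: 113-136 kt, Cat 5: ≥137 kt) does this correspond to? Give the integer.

1

ΔP = 1011 − 950 = 61 mb.
V ≈ 6 × 61^0.611 = 6 × 12.33 ≈ 74 kt.
74 kt falls in the Category 1 band.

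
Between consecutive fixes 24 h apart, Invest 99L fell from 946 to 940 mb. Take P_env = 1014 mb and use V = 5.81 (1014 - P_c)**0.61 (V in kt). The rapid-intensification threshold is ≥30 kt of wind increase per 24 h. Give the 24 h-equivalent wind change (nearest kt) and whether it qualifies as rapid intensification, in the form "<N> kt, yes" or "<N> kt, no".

V₁: ΔP = 68, V ≈ 5.81 × 68^0.61 ≈ 76.21 kt.
V₂: ΔP = 74, V ≈ 5.81 × 74^0.61 ≈ 80.24 kt.
ΔV over 24 h = 4.03 kt → 24 h equivalent = 4.03 × 24/24 ≈ 4.03 kt.
4 kt < 30 kt ⇒ not rapid intensification.

4 kt, no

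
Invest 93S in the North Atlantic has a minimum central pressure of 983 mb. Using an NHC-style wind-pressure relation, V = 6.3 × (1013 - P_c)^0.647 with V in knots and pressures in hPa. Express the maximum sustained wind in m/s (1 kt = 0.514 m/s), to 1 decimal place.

ΔP = 1013 − 983 = 30 mb.
V ≈ 6.3 × 30^0.647 = 6.3 × 9.030 ≈ 56.890 kt.
56.890 × 0.514 ≈ 29.24 m/s → 29.2 m/s.

29.2 m/s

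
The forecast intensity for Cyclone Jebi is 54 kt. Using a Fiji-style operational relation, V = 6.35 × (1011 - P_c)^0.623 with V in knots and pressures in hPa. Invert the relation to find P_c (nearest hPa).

ΔP = (V / 6.35)^(1/0.623) = (54/6.35)^1.605.
54/6.35 = 8.504; 8.504^1.605 ≈ 31.06 hPa.
P_c = 1011 − 31.06 = 979.94 ≈ 980 hPa.

980 hPa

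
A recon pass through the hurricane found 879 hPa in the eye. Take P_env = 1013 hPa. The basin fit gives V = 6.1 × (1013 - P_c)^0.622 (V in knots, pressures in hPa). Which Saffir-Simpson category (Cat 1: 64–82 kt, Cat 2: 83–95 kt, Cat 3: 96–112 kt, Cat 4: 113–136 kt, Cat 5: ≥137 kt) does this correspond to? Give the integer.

ΔP = 1013 − 879 = 134 hPa.
V ≈ 6.1 × 134^0.622 = 6.1 × 21.04 ≈ 128 kt.
128 kt falls in the Category 4 band.

4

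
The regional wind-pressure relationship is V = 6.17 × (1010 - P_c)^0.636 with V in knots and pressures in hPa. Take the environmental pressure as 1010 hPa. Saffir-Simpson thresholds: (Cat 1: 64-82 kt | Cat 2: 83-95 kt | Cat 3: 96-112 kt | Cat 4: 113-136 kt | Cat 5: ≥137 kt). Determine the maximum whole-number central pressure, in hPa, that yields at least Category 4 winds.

913 hPa

Category 4 begins at V = 113 kt.
Required ΔP = (113/6.17)^(1/0.636) = 18.314^1.572 ≈ 96.72 hPa.
P_c ≤ 1010 − 96.72 = 913.28, so the highest integer P_c is 913 hPa.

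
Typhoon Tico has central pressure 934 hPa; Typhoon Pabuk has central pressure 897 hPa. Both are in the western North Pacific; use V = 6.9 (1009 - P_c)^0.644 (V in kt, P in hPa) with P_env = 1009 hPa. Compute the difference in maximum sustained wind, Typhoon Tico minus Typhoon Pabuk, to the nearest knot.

Typhoon Tico: ΔP = 75; V ≈ 6.9 × 75^0.644 ≈ 111.27 kt.
Typhoon Pabuk: ΔP = 112; V ≈ 6.9 × 112^0.644 ≈ 144.06 kt.
Difference ≈ 111.27 − 144.06 = -32.79 → -33 kt.

-33 kt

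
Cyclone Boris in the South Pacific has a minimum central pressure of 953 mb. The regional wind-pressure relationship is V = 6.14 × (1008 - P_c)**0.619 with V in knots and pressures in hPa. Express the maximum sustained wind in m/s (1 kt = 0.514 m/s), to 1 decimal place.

ΔP = 1008 − 953 = 55 mb.
V ≈ 6.14 × 55^0.619 = 6.14 × 11.948 ≈ 73.359 kt.
73.359 × 0.514 ≈ 37.71 m/s → 37.7 m/s.

37.7 m/s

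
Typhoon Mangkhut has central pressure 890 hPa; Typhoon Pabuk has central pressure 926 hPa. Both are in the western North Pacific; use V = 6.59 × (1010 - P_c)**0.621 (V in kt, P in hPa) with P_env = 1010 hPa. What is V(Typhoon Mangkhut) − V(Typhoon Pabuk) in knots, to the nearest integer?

26 kt

Typhoon Mangkhut: ΔP = 120; V ≈ 6.59 × 120^0.621 ≈ 128.84 kt.
Typhoon Pabuk: ΔP = 84; V ≈ 6.59 × 84^0.621 ≈ 103.24 kt.
Difference ≈ 128.84 − 103.24 = 25.60 → 26 kt.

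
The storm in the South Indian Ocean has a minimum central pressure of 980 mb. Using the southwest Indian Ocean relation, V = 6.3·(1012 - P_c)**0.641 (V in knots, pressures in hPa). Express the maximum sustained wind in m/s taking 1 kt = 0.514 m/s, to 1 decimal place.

29.9 m/s

ΔP = 1012 − 980 = 32 mb.
V ≈ 6.3 × 32^0.641 = 6.3 × 9.221 ≈ 58.095 kt.
58.095 × 0.514 ≈ 29.86 m/s → 29.9 m/s.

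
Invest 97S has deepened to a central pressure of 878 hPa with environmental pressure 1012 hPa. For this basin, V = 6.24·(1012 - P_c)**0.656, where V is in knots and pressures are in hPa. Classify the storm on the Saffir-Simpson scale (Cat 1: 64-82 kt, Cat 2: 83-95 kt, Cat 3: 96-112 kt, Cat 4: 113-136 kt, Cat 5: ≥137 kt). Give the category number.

ΔP = 1012 − 878 = 134 hPa.
V ≈ 6.24 × 134^0.656 = 6.24 × 24.85 ≈ 155 kt.
155 kt falls in the Category 5 band.

5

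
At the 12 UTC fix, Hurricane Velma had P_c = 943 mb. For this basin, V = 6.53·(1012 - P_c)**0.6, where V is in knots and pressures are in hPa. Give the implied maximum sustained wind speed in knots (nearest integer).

83 kt

ΔP = 1012 − 943 = 69 mb.
69^0.6 ≈ 12.686.
V ≈ 6.53 × 12.686 ≈ 82.8 kt.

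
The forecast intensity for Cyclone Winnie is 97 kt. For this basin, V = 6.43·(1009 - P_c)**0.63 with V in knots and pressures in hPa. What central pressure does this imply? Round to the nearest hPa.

935 hPa

ΔP = (V / 6.43)^(1/0.63) = (97/6.43)^1.587.
97/6.43 = 15.086; 15.086^1.587 ≈ 74.26 hPa.
P_c = 1009 − 74.26 = 934.74 ≈ 935 hPa.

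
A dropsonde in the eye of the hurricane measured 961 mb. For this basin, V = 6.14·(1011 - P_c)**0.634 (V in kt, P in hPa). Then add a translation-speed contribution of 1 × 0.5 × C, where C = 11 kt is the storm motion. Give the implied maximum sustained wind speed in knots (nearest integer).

79 kt

ΔP = 1011 − 961 = 50 mb.
50^0.634 ≈ 11.944.
V ≈ 6.14 × 11.944 ≈ 73.3 kt.
Translation term: 1 × 0.5 × 11 = 5.5 kt.
Corrected V ≈ 78.8 kt → 79 kt.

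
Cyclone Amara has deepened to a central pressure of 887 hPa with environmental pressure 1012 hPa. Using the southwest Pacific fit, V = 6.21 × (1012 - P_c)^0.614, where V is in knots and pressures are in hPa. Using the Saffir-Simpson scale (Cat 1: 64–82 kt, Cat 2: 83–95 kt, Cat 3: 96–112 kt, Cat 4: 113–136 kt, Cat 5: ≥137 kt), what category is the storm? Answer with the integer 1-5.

4

ΔP = 1012 − 887 = 125 hPa.
V ≈ 6.21 × 125^0.614 = 6.21 × 19.39 ≈ 120 kt.
120 kt falls in the Category 4 band.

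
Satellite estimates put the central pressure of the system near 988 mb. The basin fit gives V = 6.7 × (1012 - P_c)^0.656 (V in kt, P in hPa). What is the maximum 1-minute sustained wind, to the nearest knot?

ΔP = 1012 − 988 = 24 mb.
24^0.656 ≈ 8.043.
V ≈ 6.7 × 8.043 ≈ 53.9 kt.

54 kt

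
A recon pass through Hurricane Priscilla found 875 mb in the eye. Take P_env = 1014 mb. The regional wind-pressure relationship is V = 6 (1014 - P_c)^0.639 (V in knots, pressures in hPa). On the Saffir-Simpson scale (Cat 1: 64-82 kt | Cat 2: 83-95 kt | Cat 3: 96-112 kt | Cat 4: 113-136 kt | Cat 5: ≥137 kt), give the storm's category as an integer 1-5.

5

ΔP = 1014 − 875 = 139 mb.
V ≈ 6 × 139^0.639 = 6 × 23.41 ≈ 140 kt.
140 kt falls in the Category 5 band.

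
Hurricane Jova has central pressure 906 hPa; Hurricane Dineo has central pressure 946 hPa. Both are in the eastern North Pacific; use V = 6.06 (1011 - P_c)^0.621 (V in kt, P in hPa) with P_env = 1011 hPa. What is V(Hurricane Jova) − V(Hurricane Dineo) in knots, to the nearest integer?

Hurricane Jova: ΔP = 105; V ≈ 6.06 × 105^0.621 ≈ 109.05 kt.
Hurricane Dineo: ΔP = 65; V ≈ 6.06 × 65^0.621 ≈ 80.96 kt.
Difference ≈ 109.05 − 80.96 = 28.09 → 28 kt.

28 kt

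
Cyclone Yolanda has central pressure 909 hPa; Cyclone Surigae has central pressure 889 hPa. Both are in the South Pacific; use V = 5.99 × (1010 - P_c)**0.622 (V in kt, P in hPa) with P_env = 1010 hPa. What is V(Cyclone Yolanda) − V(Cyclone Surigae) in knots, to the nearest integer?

-13 kt

Cyclone Yolanda: ΔP = 101; V ≈ 5.99 × 101^0.622 ≈ 105.71 kt.
Cyclone Surigae: ΔP = 121; V ≈ 5.99 × 121^0.622 ≈ 118.28 kt.
Difference ≈ 105.71 − 118.28 = -12.57 → -13 kt.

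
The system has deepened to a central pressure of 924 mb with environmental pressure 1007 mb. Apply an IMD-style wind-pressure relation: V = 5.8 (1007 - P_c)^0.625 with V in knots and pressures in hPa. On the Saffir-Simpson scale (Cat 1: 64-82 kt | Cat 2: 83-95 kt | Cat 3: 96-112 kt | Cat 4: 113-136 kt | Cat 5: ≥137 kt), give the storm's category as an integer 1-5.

2

ΔP = 1007 − 924 = 83 mb.
V ≈ 5.8 × 83^0.625 = 5.8 × 15.83 ≈ 92 kt.
92 kt falls in the Category 2 band.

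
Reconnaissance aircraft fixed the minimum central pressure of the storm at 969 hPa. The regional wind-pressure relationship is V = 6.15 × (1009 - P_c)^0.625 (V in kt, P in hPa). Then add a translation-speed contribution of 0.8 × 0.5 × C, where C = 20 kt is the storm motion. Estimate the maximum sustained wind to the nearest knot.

70 kt

ΔP = 1009 − 969 = 40 hPa.
40^0.625 ≈ 10.030.
V ≈ 6.15 × 10.030 ≈ 61.7 kt.
Translation term: 0.8 × 0.5 × 20 = 8 kt.
Corrected V ≈ 69.7 kt → 70 kt.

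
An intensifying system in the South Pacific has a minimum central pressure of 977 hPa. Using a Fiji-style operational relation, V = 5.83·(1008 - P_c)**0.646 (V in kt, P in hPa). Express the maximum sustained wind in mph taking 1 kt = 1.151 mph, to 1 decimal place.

ΔP = 1008 − 977 = 31 hPa.
V ≈ 5.83 × 31^0.646 = 5.83 × 9.192 ≈ 53.591 kt.
53.591 × 1.151 ≈ 61.68 mph → 61.7 mph.

61.7 mph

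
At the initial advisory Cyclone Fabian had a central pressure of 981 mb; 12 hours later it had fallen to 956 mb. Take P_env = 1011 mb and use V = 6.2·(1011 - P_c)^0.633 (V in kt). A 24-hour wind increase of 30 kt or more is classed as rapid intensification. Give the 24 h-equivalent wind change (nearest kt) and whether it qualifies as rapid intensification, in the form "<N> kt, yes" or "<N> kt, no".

V₁: ΔP = 30, V ≈ 6.2 × 30^0.633 ≈ 53.38 kt.
V₂: ΔP = 55, V ≈ 6.2 × 55^0.633 ≈ 78.35 kt.
ΔV over 12 h = 24.97 kt → 24 h equivalent = 24.97 × 24/12 ≈ 49.94 kt.
50 kt ≥ 30 kt ⇒ rapid intensification.

50 kt, yes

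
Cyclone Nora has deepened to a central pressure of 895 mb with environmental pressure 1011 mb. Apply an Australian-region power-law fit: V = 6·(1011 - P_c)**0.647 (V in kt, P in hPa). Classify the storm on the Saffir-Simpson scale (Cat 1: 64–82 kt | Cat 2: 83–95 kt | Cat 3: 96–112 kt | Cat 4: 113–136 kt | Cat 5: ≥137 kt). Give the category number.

4

ΔP = 1011 − 895 = 116 mb.
V ≈ 6 × 116^0.647 = 6 × 21.66 ≈ 130 kt.
130 kt falls in the Category 4 band.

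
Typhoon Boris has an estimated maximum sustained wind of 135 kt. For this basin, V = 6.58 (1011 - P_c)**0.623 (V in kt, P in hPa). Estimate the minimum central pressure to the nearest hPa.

ΔP = (V / 6.58)^(1/0.623) = (135/6.58)^1.605.
135/6.58 = 20.517; 20.517^1.605 ≈ 127.68 hPa.
P_c = 1011 − 127.68 = 883.32 ≈ 883 hPa.

883 hPa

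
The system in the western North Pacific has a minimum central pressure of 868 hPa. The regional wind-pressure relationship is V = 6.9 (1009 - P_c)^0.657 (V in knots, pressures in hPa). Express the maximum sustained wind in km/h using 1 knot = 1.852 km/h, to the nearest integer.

ΔP = 1009 − 868 = 141 hPa.
V ≈ 6.9 × 141^0.657 = 6.9 × 25.825 ≈ 178.191 kt.
178.191 × 1.852 ≈ 330.01 km/h → 330 km/h.

330 km/h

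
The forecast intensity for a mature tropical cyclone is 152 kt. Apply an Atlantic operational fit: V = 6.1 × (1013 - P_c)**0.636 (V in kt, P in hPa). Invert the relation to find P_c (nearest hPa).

ΔP = (V / 6.1)^(1/0.636) = (152/6.1)^1.572.
152/6.1 = 24.918; 24.918^1.572 ≈ 156.96 hPa.
P_c = 1013 − 156.96 = 856.04 ≈ 856 hPa.

856 hPa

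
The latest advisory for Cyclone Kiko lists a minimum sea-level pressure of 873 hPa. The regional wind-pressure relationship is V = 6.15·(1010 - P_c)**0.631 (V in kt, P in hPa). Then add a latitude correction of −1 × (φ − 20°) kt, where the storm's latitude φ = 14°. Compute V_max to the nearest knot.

143 kt

ΔP = 1010 − 873 = 137 hPa.
137^0.631 ≈ 22.298.
V ≈ 6.15 × 22.298 ≈ 137.1 kt.
Latitude correction: −1 × (14 − 20) = 6 kt.
Corrected V ≈ 143.1 kt → 143 kt.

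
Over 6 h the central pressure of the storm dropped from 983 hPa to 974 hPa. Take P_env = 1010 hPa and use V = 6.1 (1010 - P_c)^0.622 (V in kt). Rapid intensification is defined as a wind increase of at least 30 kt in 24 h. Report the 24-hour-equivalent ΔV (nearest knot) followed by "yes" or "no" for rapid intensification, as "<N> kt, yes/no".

37 kt, yes

V₁: ΔP = 27, V ≈ 6.1 × 27^0.622 ≈ 47.38 kt.
V₂: ΔP = 36, V ≈ 6.1 × 36^0.622 ≈ 56.67 kt.
ΔV over 6 h = 9.29 kt → 24 h equivalent = 9.29 × 24/6 ≈ 37.16 kt.
37 kt ≥ 30 kt ⇒ rapid intensification.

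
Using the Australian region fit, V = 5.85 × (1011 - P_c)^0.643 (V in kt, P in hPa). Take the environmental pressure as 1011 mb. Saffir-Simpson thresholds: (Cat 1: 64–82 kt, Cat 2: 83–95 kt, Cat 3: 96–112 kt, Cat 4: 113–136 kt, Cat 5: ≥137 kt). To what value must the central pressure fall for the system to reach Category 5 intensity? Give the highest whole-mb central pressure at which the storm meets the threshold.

Category 5 begins at V = 137 kt.
Required ΔP = (137/5.85)^(1/0.643) = 23.419^1.555 ≈ 134.88 mb.
P_c ≤ 1011 − 134.88 = 876.12, so the highest integer P_c is 876 mb.

876 mb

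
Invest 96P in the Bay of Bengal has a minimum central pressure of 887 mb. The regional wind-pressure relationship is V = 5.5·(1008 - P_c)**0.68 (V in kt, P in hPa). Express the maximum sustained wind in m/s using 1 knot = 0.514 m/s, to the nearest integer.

74 m/s

ΔP = 1008 − 887 = 121 mb.
V ≈ 5.5 × 121^0.68 = 5.5 × 26.079 ≈ 143.436 kt.
143.436 × 0.514 ≈ 73.73 m/s → 74 m/s.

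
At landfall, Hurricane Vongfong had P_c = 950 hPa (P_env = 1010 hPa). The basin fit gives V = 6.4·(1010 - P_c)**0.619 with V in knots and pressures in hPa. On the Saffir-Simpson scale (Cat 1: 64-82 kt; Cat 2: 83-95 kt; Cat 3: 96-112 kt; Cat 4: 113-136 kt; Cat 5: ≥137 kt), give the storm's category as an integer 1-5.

1

ΔP = 1010 − 950 = 60 hPa.
V ≈ 6.4 × 60^0.619 = 6.4 × 12.61 ≈ 81 kt.
81 kt falls in the Category 1 band.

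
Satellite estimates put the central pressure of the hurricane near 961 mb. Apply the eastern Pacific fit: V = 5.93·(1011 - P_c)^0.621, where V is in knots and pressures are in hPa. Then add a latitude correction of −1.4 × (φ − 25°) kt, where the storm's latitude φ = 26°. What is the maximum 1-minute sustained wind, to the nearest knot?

66 kt

ΔP = 1011 − 961 = 50 mb.
50^0.621 ≈ 11.352.
V ≈ 5.93 × 11.352 ≈ 67.3 kt.
Latitude correction: −1.4 × (26 − 25) = -1.4 kt.
Corrected V ≈ 65.9 kt → 66 kt.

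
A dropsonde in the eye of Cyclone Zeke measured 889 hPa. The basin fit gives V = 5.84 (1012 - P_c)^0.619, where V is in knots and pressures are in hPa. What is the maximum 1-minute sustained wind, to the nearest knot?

ΔP = 1012 − 889 = 123 hPa.
123^0.619 ≈ 19.663.
V ≈ 5.84 × 19.663 ≈ 114.8 kt.

115 kt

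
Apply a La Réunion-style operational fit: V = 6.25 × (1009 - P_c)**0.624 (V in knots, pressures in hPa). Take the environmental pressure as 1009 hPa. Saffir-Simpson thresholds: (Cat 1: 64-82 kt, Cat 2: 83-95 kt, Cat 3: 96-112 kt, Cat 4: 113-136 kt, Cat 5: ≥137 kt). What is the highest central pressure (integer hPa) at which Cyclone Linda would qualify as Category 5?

868 hPa

Category 5 begins at V = 137 kt.
Required ΔP = (137/6.25)^(1/0.624) = 21.920^1.603 ≈ 140.86 hPa.
P_c ≤ 1009 − 140.86 = 868.14, so the highest integer P_c is 868 hPa.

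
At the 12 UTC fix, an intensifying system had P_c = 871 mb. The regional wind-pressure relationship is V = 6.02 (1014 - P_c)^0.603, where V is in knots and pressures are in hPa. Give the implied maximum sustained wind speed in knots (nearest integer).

ΔP = 1014 − 871 = 143 mb.
143^0.603 ≈ 19.937.
V ≈ 6.02 × 19.937 ≈ 120.0 kt.

120 kt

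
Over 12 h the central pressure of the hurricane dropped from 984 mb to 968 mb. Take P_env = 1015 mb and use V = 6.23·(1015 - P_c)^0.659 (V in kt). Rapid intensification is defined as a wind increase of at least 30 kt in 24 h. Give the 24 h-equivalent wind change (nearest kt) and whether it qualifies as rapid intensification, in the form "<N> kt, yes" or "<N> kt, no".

V₁: ΔP = 31, V ≈ 6.23 × 31^0.659 ≈ 59.88 kt.
V₂: ΔP = 47, V ≈ 6.23 × 47^0.659 ≈ 78.78 kt.
ΔV over 12 h = 18.90 kt → 24 h equivalent = 18.90 × 24/12 ≈ 37.80 kt.
38 kt ≥ 30 kt ⇒ rapid intensification.

38 kt, yes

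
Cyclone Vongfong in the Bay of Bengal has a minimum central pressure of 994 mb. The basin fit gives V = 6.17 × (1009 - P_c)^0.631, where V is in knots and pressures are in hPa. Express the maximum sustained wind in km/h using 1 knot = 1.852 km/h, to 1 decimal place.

ΔP = 1009 − 994 = 15 mb.
V ≈ 6.17 × 15^0.631 = 6.17 × 5.522 ≈ 34.072 kt.
34.072 × 1.852 ≈ 63.10 km/h → 63.1 km/h.

63.1 km/h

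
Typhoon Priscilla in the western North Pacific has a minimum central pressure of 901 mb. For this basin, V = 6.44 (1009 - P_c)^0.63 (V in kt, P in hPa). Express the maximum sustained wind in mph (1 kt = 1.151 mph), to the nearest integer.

ΔP = 1009 − 901 = 108 mb.
V ≈ 6.44 × 108^0.63 = 6.44 × 19.101 ≈ 123.011 kt.
123.011 × 1.151 ≈ 141.59 mph → 142 mph.

142 mph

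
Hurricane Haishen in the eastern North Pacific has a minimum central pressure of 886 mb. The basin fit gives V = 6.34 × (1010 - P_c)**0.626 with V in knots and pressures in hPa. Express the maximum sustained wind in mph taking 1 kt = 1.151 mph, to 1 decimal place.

149.2 mph

ΔP = 1010 − 886 = 124 mb.
V ≈ 6.34 × 124^0.626 = 6.34 × 20.440 ≈ 129.590 kt.
129.590 × 1.151 ≈ 149.16 mph → 149.2 mph.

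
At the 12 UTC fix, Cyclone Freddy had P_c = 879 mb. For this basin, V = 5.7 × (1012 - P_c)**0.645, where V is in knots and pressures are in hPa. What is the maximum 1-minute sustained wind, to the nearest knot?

ΔP = 1012 − 879 = 133 mb.
133^0.645 ≈ 23.436.
V ≈ 5.7 × 23.436 ≈ 133.6 kt.

134 kt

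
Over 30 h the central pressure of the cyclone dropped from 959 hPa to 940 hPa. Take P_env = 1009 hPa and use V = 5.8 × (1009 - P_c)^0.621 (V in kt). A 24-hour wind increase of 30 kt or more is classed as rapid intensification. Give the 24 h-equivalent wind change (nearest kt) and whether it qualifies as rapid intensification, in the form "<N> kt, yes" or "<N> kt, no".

V₁: ΔP = 50, V ≈ 5.8 × 50^0.621 ≈ 65.84 kt.
V₂: ΔP = 69, V ≈ 5.8 × 69^0.621 ≈ 80.42 kt.
ΔV over 30 h = 14.58 kt → 24 h equivalent = 14.58 × 24/30 ≈ 11.66 kt.
12 kt < 30 kt ⇒ not rapid intensification.

12 kt, no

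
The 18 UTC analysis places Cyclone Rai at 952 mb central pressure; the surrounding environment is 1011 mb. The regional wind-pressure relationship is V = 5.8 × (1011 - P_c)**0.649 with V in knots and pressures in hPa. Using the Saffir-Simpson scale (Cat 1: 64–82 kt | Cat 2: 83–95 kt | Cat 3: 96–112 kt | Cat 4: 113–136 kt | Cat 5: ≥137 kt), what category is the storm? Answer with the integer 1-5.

1

ΔP = 1011 − 952 = 59 mb.
V ≈ 5.8 × 59^0.649 = 5.8 × 14.10 ≈ 82 kt.
82 kt falls in the Category 1 band.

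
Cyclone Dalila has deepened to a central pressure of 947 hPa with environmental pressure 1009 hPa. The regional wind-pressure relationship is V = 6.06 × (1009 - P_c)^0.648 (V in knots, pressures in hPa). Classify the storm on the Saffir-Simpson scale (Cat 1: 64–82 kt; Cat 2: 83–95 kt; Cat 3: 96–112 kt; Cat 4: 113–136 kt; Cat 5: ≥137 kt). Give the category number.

ΔP = 1009 − 947 = 62 hPa.
V ≈ 6.06 × 62^0.648 = 6.06 × 14.50 ≈ 88 kt.
88 kt falls in the Category 2 band.

2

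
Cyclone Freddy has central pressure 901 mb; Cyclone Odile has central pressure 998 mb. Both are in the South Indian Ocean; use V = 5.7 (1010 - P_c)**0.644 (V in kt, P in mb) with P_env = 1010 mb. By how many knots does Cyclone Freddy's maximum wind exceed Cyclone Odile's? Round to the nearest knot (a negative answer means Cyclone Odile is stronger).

89 kt

Cyclone Freddy: ΔP = 109; V ≈ 5.7 × 109^0.644 ≈ 116.94 kt.
Cyclone Odile: ΔP = 12; V ≈ 5.7 × 12^0.644 ≈ 28.24 kt.
Difference ≈ 116.94 − 28.24 = 88.70 → 89 kt.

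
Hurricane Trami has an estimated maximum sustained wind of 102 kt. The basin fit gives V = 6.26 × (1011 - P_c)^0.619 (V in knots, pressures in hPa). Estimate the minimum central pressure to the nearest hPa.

920 hPa

ΔP = (V / 6.26)^(1/0.619) = (102/6.26)^1.616.
102/6.26 = 16.294; 16.294^1.616 ≈ 90.79 hPa.
P_c = 1011 − 90.79 = 920.21 ≈ 920 hPa.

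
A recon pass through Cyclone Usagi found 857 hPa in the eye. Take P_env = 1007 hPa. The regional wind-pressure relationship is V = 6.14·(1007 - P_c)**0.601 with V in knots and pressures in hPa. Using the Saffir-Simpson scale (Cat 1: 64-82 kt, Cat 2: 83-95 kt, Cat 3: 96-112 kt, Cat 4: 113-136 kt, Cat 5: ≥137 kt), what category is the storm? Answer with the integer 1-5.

ΔP = 1007 − 857 = 150 hPa.
V ≈ 6.14 × 150^0.601 = 6.14 × 20.32 ≈ 125 kt.
125 kt falls in the Category 4 band.

4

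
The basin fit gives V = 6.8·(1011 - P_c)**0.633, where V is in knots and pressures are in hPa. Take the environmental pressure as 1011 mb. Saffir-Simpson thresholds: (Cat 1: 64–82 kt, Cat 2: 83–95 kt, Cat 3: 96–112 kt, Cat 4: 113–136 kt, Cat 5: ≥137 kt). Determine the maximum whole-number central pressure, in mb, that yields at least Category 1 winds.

Category 1 begins at V = 64 kt.
Required ΔP = (64/6.8)^(1/0.633) = 9.412^1.580 ≈ 34.53 mb.
P_c ≤ 1011 − 34.53 = 976.47, so the highest integer P_c is 976 mb.

976 mb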